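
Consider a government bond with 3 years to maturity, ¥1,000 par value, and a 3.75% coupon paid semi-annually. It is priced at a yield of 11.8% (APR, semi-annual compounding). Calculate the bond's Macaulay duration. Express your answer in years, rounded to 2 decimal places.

2.85 years

Periodic yield y = 0.059. Discount each cash flow and weight by its period:
  t   CF        PV=CF/(1+0.059)^t    t·PV
  1        18.75        17.7054        17.7054
  2        18.75        16.7190        33.4379
  3        18.75        15.7875        47.3625
  4        18.75        14.9079        59.6317
  5        18.75        14.0774        70.3868
  6     1,018.75       722.2572     4,333.5430
  Σ                    801.4543     4,562.0674
Price P = Σ PV = 801.4543.
Macaulay duration = Σ(t·PV) / P = 4,562.0674 / 801.4543 = 5.69224 half-year periods.
In years: 5.69224 / 2 = 2.84612 years.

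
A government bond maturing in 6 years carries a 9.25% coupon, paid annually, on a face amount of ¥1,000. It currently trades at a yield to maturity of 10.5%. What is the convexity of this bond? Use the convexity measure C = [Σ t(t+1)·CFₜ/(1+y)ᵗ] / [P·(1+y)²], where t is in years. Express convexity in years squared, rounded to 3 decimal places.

25.595

With y = 0.105:
  t   CF        PV=CF/(1+0.105)^t    t·PV        t(t+1)·PV
  1        92.50        83.7104        83.7104         167.4208
  2        92.50        75.7560       151.5120         454.5361
  3        92.50        68.5575       205.6725         822.6899
  4        92.50        62.0430       248.1719       1,240.8595
  5        92.50        56.1475       280.7374       1,684.4247
  6     1,092.50       600.1334     3,600.8002      25,205.6016
  Σ                    946.3478     4,570.6045      29,575.5326
P = 946.3478.
Convexity = Σ t(t+1)·PV / [P·(1+y)²] = 29,575.5326 / (946.3478 × 1.221025) = 25.59513.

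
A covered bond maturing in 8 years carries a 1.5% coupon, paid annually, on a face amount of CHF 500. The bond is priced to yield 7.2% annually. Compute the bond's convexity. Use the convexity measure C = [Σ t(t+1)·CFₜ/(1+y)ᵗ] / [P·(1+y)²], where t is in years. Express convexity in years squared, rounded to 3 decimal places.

57.330

With y = 0.072:
  t   CF        PV=CF/(1+0.072)^t    t·PV        t(t+1)·PV
  1         7.50         6.9963         6.9963          13.9925
  2         7.50         6.5264        13.0527          39.1582
  3         7.50         6.0880        18.2641          73.0564
  4         7.50         5.6791        22.7165         113.5827
  5         7.50         5.2977        26.4885         158.9310
  6         7.50         4.9419        29.6513         207.5591
  7         7.50         4.6100        32.2698         258.1581
  8       507.50       290.9898     2,327.9184      20,951.2655
  Σ                    331.1292     2,477.3576      21,815.7036
P = 331.1292.
Convexity = Σ t(t+1)·PV / [P·(1+y)²] = 21,815.7036 / (331.1292 × 1.149184) = 57.33004.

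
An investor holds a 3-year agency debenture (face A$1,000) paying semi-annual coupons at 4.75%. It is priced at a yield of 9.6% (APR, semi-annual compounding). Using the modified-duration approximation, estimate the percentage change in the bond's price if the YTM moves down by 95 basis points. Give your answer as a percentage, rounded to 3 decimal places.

Periodic yield y = 0.048. Modified duration first:
  t   CF        PV=CF/(1+0.048)^t    t·PV
  1        23.75        22.6622        22.6622
  2        23.75        21.6242        43.2485
  3        23.75        20.6338        61.9015
  4        23.75        19.6888        78.7551
  5        23.75        18.7870        93.9349
  6     1,023.75       772.7272     4,636.3634
  Σ                    876.1233     4,936.8656
P = 876.1233; D_Mac = 5.63490 half-year periods = 2.81745 yrs; D_mod = 2.81745/(1+0.048) = 2.68841 yrs.
ΔP/P ≈ -D_mod · Δy = -2.68841 × (-0.0095) = +0.025540 = +2.5540%.

+2.554%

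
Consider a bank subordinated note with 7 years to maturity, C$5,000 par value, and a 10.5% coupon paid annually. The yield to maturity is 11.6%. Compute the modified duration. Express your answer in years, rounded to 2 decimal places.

Periodic yield y = 0.116. First find Macaulay duration:
  t   CF        PV=CF/(1+0.116)^t    t·PV
  1       525.00       470.4301       470.4301
  2       525.00       421.5324       843.0647
  3       525.00       377.7172     1,133.1515
  4       525.00       338.4562     1,353.8250
  5       525.00       303.2762     1,516.3810
  6       525.00       271.7529     1,630.5172
  7     5,525.00     2,562.6124    17,938.2867
  Σ                  4,745.7773    24,885.6561
P = 4,745.7773; Macaulay duration = 24,885.6561 / 4,745.7773 = 5.24375 years.
Modified duration = D_Mac / (1 + y) = 5.24375 / 1.116 = 4.69870 years.

4.70 years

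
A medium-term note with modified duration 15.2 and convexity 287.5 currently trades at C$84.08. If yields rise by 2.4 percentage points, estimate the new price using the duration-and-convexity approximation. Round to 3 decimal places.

Duration effect: -D_mod·Δy = -15.2 × (+0.024) = -0.364800
Convexity effect: ½·C·(Δy)² = 0.5 × 287.5 × (0.024)² = +0.0828000
ΔP/P ≈ -0.364800 + 0.0828000 = -0.282000
New price ≈ 84.08 × (1 - 0.282000) = 60.36944.

C$60.369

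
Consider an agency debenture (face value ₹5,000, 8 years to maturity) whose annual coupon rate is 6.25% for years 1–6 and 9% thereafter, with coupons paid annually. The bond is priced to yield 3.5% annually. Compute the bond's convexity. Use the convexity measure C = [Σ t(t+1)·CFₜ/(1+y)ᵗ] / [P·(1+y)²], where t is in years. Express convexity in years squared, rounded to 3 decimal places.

With y = 0.035:
  t   CF        PV=CF/(1+0.035)^t    t·PV        t(t+1)·PV
  1       312.50       301.9324       301.9324         603.8647
  2       312.50       291.7221       583.4442       1,750.3326
  3       312.50       281.8571       845.5713       3,382.2851
  4       312.50       272.3257     1,089.3028       5,446.5139
  5       312.50       263.1166     1,315.5831       7,893.4984
  6       312.50       254.2190     1,525.3137      10,677.1960
  7       450.00       353.6959     2,475.8715      19,806.9722
  8     5,450.00     4,138.7930    33,110.3439     297,993.0947
  Σ                  6,157.6617    41,247.3628     347,553.7576
P = 6,157.6617.
Convexity = Σ t(t+1)·PV / [P·(1+y)²] = 347,553.7576 / (6,157.6617 × 1.071225) = 52.68967.

52.690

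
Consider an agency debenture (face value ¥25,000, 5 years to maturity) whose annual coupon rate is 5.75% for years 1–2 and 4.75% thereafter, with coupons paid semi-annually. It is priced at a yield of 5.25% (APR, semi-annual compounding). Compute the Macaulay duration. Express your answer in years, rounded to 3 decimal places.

Periodic yield y = 0.02625. Discount each cash flow and weight by its period:
  t   CF        PV=CF/(1+0.02625)^t    t·PV
  1       718.75       700.3654       700.3654
  2       718.75       682.4511     1,364.9021
  3       718.75       664.9950     1,994.9849
  4       718.75       647.9853     2,591.9413
  5       593.75       521.6002     2,608.0011
  6       593.75       508.2584     3,049.5507
  7       593.75       495.2579     3,466.8055
  8       593.75       482.5899     3,860.7195
  9       593.75       470.2460     4,232.2138
  10   25,593.75    19,751.5973   197,515.9728
  Σ                 24,925.3466   221,385.4571
Price P = Σ PV = 24,925.3466.
Macaulay duration = Σ(t·PV) / P = 221,385.4571 / 24,925.3466 = 8.88194 half-year periods.
In years: 8.88194 / 2 = 4.44097 years.

4.441 years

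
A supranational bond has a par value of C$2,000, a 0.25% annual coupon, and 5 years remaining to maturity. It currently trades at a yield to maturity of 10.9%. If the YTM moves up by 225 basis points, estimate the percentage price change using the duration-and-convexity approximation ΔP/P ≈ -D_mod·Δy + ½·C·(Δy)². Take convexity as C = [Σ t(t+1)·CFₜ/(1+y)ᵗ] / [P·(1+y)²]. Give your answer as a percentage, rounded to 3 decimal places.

-9.464%

With y = 0.109:
  t   CF        PV=CF/(1+0.109)^t    t·PV        t(t+1)·PV
  1         5.00         4.5086         4.5086           9.0171
  2         5.00         4.0654         8.1309          24.3926
  3         5.00         3.6659        10.9976          43.9903
  4         5.00         3.3056        13.2222          66.1110
  5     2,005.00     1,195.2442     5,976.2210      35,857.3261
  Σ                  1,210.7896     6,013.0802      36,000.8371
P = 1,210.7896; D_Mac = 4.96625 yrs; D_mod = 4.47813 yrs; C = 24.17580.
Duration effect: -4.47813 × (+0.0225) = -0.100758
Convexity effect: 0.5 × 24.17580 × (0.0225)² = +0.0061195
ΔP/P ≈ -0.100758 + 0.0061195 = -0.094638 = -9.4638%.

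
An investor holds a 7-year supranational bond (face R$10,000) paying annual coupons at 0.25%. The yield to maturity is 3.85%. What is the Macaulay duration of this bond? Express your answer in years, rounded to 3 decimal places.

Periodic yield y = 0.0385. Discount each cash flow and weight by its year:
  t   CF        PV=CF/(1+0.0385)^t    t·PV
  1        25.00        24.0732        24.0732
  2        25.00        23.1807        46.3614
  3        25.00        22.3214        66.9641
  4        25.00        21.4938        85.9754
  5        25.00        20.6970       103.4850
  6        25.00        19.9297       119.5783
  7    10,025.00     7,695.5360    53,868.7521
  Σ                  7,827.2318    54,315.1895
Price P = Σ PV = 7,827.2318.
Macaulay duration = Σ(t·PV) / P = 54,315.1895 / 7,827.2318 = 6.93926 years.

6.939 years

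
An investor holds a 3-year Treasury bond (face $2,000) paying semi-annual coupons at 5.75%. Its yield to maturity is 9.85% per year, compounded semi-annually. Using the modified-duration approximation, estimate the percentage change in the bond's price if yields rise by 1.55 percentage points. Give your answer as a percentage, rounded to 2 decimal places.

Periodic yield y = 0.04925. Modified duration first:
  t   CF        PV=CF/(1+0.04925)^t    t·PV
  1        57.50        54.8010        54.8010
  2        57.50        52.2288       104.4576
  3        57.50        49.7773       149.3318
  4        57.50        47.4408       189.7632
  5        57.50        45.2140       226.0700
  6     2,057.50     1,541.9347     9,251.6081
  Σ                  1,791.3966     9,976.0316
P = 1,791.3966; D_Mac = 5.56886 half-year periods = 2.78443 yrs; D_mod = 2.78443/(1+0.04925) = 2.65373 yrs.
ΔP/P ≈ -D_mod · Δy = -2.65373 × (+0.0155) = -0.041133 = -4.1133%.

-4.11%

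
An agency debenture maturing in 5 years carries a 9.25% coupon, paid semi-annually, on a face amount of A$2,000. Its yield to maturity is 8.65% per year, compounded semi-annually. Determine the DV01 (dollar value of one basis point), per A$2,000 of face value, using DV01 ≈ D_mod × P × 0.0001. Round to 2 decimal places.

Periodic yield y = 0.04325.
  t   CF        PV=CF/(1+0.04325)^t    t·PV
  1        92.50        88.6652        88.6652
  2        92.50        84.9894       169.9789
  3        92.50        81.4660       244.3981
  4        92.50        78.0887       312.3548
  5        92.50        74.8514       374.2569
  6        92.50        71.7483       430.4896
  7        92.50        68.7738       481.4166
  8        92.50        65.9226       527.3811
  9        92.50        63.1897       568.7072
  10    2,092.50     1,370.1923    13,701.9233
  Σ                  2,047.8875    16,899.5715
P = 2,047.8875; D_Mac = 8.25220 half-year periods = 4.12610 yrs; D_mod = 3.95504 yrs.
DV01 ≈ 3.95504 × 2,047.8875 × 0.0001 = 0.809948.

A$0.81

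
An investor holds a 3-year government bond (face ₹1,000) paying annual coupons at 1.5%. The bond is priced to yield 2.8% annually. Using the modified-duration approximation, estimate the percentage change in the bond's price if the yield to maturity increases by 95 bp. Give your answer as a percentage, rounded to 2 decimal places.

-2.73%

Periodic yield y = 0.028. Modified duration first:
  t   CF        PV=CF/(1+0.028)^t    t·PV
  1        15.00        14.5914        14.5914
  2        15.00        14.1940        28.3880
  3     1,015.00       934.3008     2,802.9023
  Σ                    963.0862     2,845.8817
P = 963.0862; D_Mac = 2.95496 yrs; D_mod = 2.95496/(1+0.028) = 2.87448 yrs.
ΔP/P ≈ -D_mod · Δy = -2.87448 × (+0.0095) = -0.027308 = -2.7308%.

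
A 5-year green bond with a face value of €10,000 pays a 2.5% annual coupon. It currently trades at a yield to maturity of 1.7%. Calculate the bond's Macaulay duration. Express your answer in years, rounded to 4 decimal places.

4.7671 years

Periodic yield y = 0.017. Discount each cash flow and weight by its year:
  t   CF        PV=CF/(1+0.017)^t    t·PV
  1       250.00       245.8210       245.8210
  2       250.00       241.7119       483.4239
  3       250.00       237.6715       713.0146
  4       250.00       233.6986       934.7946
  5    10,250.00     9,421.4794    47,107.3968
  Σ                 10,380.3825    49,484.4508
Price P = Σ PV = 10,380.3825.
Macaulay duration = Σ(t·PV) / P = 49,484.4508 / 10,380.3825 = 4.76711 years.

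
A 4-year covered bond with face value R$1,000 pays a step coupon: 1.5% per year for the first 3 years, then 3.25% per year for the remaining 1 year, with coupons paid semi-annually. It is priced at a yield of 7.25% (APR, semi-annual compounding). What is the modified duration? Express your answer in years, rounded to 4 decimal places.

Periodic yield y = 0.03625. First find Macaulay duration:
  t   CF        PV=CF/(1+0.03625)^t    t·PV
  1         7.50         7.2376         7.2376
  2         7.50         6.9844        13.9689
  3         7.50         6.7401        20.2204
  4         7.50         6.5043        26.0174
  5         7.50         6.2768        31.3840
  6         7.50         6.0572        36.3434
  7        16.25        12.6649        88.6543
  8     1,016.25       764.3358     6,114.6865
  Σ                    816.8013     6,338.5124
P = 816.8013; Macaulay duration = 6,338.5124 / 816.8013 = 7.76016 half-year periods = 3.88008 years.
Modified duration = D_Mac / (1 + y) = 3.88008 / 1.03625 = 3.74435 years.

3.7443 years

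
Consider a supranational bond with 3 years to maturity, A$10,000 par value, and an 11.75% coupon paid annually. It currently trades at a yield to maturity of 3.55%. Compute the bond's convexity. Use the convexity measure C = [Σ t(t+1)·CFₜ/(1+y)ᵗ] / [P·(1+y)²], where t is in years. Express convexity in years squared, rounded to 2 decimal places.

9.83

With y = 0.0355:
  t   CF        PV=CF/(1+0.0355)^t    t·PV        t(t+1)·PV
  1     1,175.00     1,134.7175     1,134.7175       2,269.4351
  2     1,175.00     1,095.8161     2,191.6321       6,574.8963
  3    11,175.00    10,064.6163    30,193.8489     120,775.3955
  Σ                 12,295.1499    33,520.1985     129,619.7269
P = 12,295.1499.
Convexity = Σ t(t+1)·PV / [P·(1+y)²] = 129,619.7269 / (12,295.1499 × 1.072260) = 9.83189.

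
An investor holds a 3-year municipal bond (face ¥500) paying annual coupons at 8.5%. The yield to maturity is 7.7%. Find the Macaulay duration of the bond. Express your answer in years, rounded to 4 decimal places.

Periodic yield y = 0.077. Discount each cash flow and weight by its year:
  t   CF        PV=CF/(1+0.077)^t    t·PV
  1        42.50        39.4615        39.4615
  2        42.50        36.6402        73.2803
  3       542.50       434.2628     1,302.7884
  Σ                    510.3644     1,415.5302
Price P = Σ PV = 510.3644.
Macaulay duration = Σ(t·PV) / P = 1,415.5302 / 510.3644 = 2.77357 years.

2.7736 years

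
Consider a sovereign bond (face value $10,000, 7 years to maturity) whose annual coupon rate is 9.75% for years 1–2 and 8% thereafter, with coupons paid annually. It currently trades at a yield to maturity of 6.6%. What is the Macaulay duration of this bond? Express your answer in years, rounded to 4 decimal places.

Periodic yield y = 0.066. Discount each cash flow and weight by its year:
  t   CF        PV=CF/(1+0.066)^t    t·PV
  1       975.00       914.6341       914.6341
  2       975.00       858.0058     1,716.0115
  3       800.00       660.4172     1,981.2516
  4       800.00       619.5283     2,478.1133
  5       800.00       581.1710     2,905.8552
  6       800.00       545.1886     3,271.1315
  7    10,800.00     6,904.3583    48,330.5083
  Σ                 11,083.3034    61,597.5056
Price P = Σ PV = 11,083.3034.
Macaulay duration = Σ(t·PV) / P = 61,597.5056 / 11,083.3034 = 5.55768 years.

5.5577 years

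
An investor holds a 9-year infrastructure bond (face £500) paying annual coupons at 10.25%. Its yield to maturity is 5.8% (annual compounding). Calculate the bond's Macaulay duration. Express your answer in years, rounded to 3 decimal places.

6.643 years

Periodic yield y = 0.058. Discount each cash flow and weight by its year:
  t   CF        PV=CF/(1+0.058)^t    t·PV
  1        51.25        48.4405        48.4405
  2        51.25        45.7849        91.5699
  3        51.25        43.2750       129.8249
  4        51.25        40.9026       163.6105
  5        51.25        38.6603       193.3016
  6        51.25        36.5410       219.2457
  7        51.25        34.5378       241.7643
  8        51.25        32.6444       261.1551
  9       551.25       331.8773     2,986.8960
  Σ                    652.6638     4,335.8086
Price P = Σ PV = 652.6638.
Macaulay duration = Σ(t·PV) / P = 4,335.8086 / 652.6638 = 6.64325 years.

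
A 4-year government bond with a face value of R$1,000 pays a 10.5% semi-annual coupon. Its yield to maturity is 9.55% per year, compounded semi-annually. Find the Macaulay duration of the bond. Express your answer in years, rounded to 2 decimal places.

Periodic yield y = 0.04775. Discount each cash flow and weight by its period:
  t   CF        PV=CF/(1+0.04775)^t    t·PV
  1        52.50        50.1074        50.1074
  2        52.50        47.8238        95.6476
  3        52.50        45.6443       136.9328
  4        52.50        43.5641       174.2564
  5        52.50        41.5787       207.8935
  6        52.50        39.6838       238.1028
  7        52.50        37.8753       265.1268
  8     1,052.50       724.7042     5,797.6332
  Σ                  1,030.9814     6,965.7005
Price P = Σ PV = 1,030.9814.
Macaulay duration = Σ(t·PV) / P = 6,965.7005 / 1,030.9814 = 6.75638 half-year periods.
In years: 6.75638 / 2 = 3.37819 years.

3.38 years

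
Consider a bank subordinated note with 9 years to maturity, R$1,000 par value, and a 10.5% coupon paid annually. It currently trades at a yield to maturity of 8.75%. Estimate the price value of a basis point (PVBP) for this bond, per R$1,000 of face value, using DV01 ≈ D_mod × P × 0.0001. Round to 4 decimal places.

R$0.6490

Periodic yield y = 0.0875.
  t   CF        PV=CF/(1+0.0875)^t    t·PV
  1       105.00        96.5517        96.5517
  2       105.00        88.7832       177.5664
  3       105.00        81.6397       244.9192
  4       105.00        75.0710       300.2840
  5       105.00        69.0308       345.1541
  6       105.00        63.4766       380.8596
  7       105.00        58.3693       408.5851
  8       105.00        53.6729       429.3833
  9     1,105.00       519.3963     4,674.5671
  Σ                  1,105.9916     7,057.8704
P = 1,105.9916; D_Mac = 6.38149 yrs; D_mod = 5.86803 yrs.
DV01 ≈ 5.86803 × 1,105.9916 × 0.0001 = 0.649000.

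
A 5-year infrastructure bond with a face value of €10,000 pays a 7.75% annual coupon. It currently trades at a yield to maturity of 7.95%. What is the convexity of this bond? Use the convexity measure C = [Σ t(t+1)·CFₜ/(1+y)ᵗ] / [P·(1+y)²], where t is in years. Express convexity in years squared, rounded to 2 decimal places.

With y = 0.0795:
  t   CF        PV=CF/(1+0.0795)^t    t·PV        t(t+1)·PV
  1       775.00       717.9250       717.9250       1,435.8499
  2       775.00       665.0532     1,330.1065       3,990.3194
  3       775.00       616.0753     1,848.2258       7,392.9030
  4       775.00       570.7043     2,282.8170      11,414.0852
  5    10,775.00     7,350.2827    36,751.4137     220,508.4823
  Σ                  9,920.0405    42,930.4880     244,741.6399
P = 9,920.0405.
Convexity = Σ t(t+1)·PV / [P·(1+y)²] = 244,741.6399 / (9,920.0405 × 1.165320) = 21.17138.

21.17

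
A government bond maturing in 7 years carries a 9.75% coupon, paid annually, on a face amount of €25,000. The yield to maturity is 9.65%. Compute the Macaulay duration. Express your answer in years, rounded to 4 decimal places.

5.3916 years

Periodic yield y = 0.0965. Discount each cash flow and weight by its year:
  t   CF        PV=CF/(1+0.0965)^t    t·PV
  1     2,437.50     2,222.9822     2,222.9822
  2     2,437.50     2,027.3436     4,054.6871
  3     2,437.50     1,848.9225     5,546.7676
  4     2,437.50     1,686.2039     6,744.8155
  5     2,437.50     1,537.8056     7,689.0281
  6     2,437.50     1,402.4675     8,414.8050
  7    27,437.50    14,397.4005   100,781.8034
  Σ                 25,123.1258   135,454.8890
Price P = Σ PV = 25,123.1258.
Macaulay duration = Σ(t·PV) / P = 135,454.8890 / 25,123.1258 = 5.39164 years.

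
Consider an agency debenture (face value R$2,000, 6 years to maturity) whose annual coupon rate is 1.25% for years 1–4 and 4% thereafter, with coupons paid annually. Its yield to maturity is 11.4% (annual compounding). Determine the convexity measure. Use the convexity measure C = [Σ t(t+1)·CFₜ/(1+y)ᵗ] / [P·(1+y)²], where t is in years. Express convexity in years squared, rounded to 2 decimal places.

With y = 0.114:
  t   CF        PV=CF/(1+0.114)^t    t·PV        t(t+1)·PV
  1        25.00        22.4417        22.4417          44.8833
  2        25.00        20.1451        40.2902         120.8707
  3        25.00        18.0836        54.2507         217.0030
  4        25.00        16.2330        64.9321         324.6603
  5        80.00        46.6299       233.1493       1,398.8955
  6     2,080.00     1,088.3089     6,529.8535      45,708.9748
  Σ                  1,211.8421     6,944.9175      47,815.2876
P = 1,211.8421.
Convexity = Σ t(t+1)·PV / [P·(1+y)²] = 47,815.2876 / (1,211.8421 × 1.240996) = 31.79438.

31.79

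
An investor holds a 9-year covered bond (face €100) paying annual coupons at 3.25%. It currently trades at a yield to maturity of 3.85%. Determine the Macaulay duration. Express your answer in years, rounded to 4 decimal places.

7.9170 years

Periodic yield y = 0.0385. Discount each cash flow and weight by its year:
  t   CF        PV=CF/(1+0.0385)^t    t·PV
  1         3.25         3.1295         3.1295
  2         3.25         3.0135         6.0270
  3         3.25         2.9018         8.7053
  4         3.25         2.7942        11.1768
  5         3.25         2.6906        13.4531
  6         3.25         2.5909        15.5452
  7         3.25         2.4948        17.4637
  8         3.25         2.4023        19.2186
  9       103.25        73.4906       661.4150
  Σ                     95.5082       756.1342
Price P = Σ PV = 95.5082.
Macaulay duration = Σ(t·PV) / P = 756.1342 / 95.5082 = 7.91696 years.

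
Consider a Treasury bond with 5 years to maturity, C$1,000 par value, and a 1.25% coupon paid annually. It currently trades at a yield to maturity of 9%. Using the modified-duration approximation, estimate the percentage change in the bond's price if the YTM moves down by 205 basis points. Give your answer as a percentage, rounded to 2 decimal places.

Periodic yield y = 0.09. Modified duration first:
  t   CF        PV=CF/(1+0.09)^t    t·PV
  1        12.50        11.4679        11.4679
  2        12.50        10.5210        21.0420
  3        12.50         9.6523        28.9569
  4        12.50         8.8553        35.4213
  5     1,012.50       658.0555     3,290.2776
  Σ                    698.5520     3,387.1657
P = 698.5520; D_Mac = 4.84884 yrs; D_mod = 4.84884/(1+0.09) = 4.44848 yrs.
ΔP/P ≈ -D_mod · Δy = -4.44848 × (-0.0205) = +0.091194 = +9.1194%.

+9.12%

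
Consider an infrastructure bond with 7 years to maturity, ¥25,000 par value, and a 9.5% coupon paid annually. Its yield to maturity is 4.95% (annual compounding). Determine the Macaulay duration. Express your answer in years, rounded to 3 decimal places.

Periodic yield y = 0.0495. Discount each cash flow and weight by its year:
  t   CF        PV=CF/(1+0.0495)^t    t·PV
  1     2,375.00     2,262.9824     2,262.9824
  2     2,375.00     2,156.2481     4,312.4962
  3     2,375.00     2,054.5480     6,163.6439
  4     2,375.00     1,957.6446     7,830.5782
  5     2,375.00     1,865.3116     9,326.5582
  6     2,375.00     1,777.3336    10,664.0017
  7    27,375.00    19,519.8748   136,639.1235
  Σ                 31,593.9430   177,199.3841
Price P = Σ PV = 31,593.9430.
Macaulay duration = Σ(t·PV) / P = 177,199.3841 / 31,593.9430 = 5.60865 years.

5.609 years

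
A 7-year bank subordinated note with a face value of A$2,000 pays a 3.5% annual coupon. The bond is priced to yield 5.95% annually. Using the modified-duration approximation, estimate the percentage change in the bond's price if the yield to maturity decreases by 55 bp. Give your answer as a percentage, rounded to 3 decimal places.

Periodic yield y = 0.0595. Modified duration first:
  t   CF        PV=CF/(1+0.0595)^t    t·PV
  1        70.00        66.0689        66.0689
  2        70.00        62.3586       124.7171
  3        70.00        58.8566       176.5698
  4        70.00        55.5513       222.2052
  5        70.00        52.4316       262.1581
  6        70.00        49.4871       296.9228
  7     2,070.00     1,381.2224     9,668.5569
  Σ                  1,725.9765    10,817.1988
P = 1,725.9765; D_Mac = 6.26729 yrs; D_mod = 6.26729/(1+0.0595) = 5.91533 yrs.
ΔP/P ≈ -D_mod · Δy = -5.91533 × (-0.0055) = +0.032534 = +3.2534%.

+3.253%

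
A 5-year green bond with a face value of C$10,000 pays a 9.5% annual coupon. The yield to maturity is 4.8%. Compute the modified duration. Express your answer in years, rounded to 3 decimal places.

4.085 years

Periodic yield y = 0.048. First find Macaulay duration:
  t   CF        PV=CF/(1+0.048)^t    t·PV
  1       950.00       906.4885       906.4885
  2       950.00       864.9700     1,729.9400
  3       950.00       825.3530     2,476.0591
  4       950.00       787.5506     3,150.2025
  5    10,950.00     8,661.7911    43,308.9555
  Σ                 12,046.1533    51,571.6457
P = 12,046.1533; Macaulay duration = 51,571.6457 / 12,046.1533 = 4.28117 years.
Modified duration = D_Mac / (1 + y) = 4.28117 / 1.048 = 4.08509 years.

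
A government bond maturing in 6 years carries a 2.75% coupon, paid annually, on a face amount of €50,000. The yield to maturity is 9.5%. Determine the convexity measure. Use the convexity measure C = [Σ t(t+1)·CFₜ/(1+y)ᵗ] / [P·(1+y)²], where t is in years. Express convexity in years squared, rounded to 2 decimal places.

31.36

With y = 0.095:
  t   CF        PV=CF/(1+0.095)^t    t·PV        t(t+1)·PV
  1     1,375.00     1,255.7078     1,255.7078       2,511.4155
  2     1,375.00     1,146.7651     2,293.5302       6,880.5905
  3     1,375.00     1,047.2740     3,141.8221      12,567.2885
  4     1,375.00       956.4147     3,825.6586      19,128.2931
  5     1,375.00       873.4380     4,367.1902      26,203.1412
  6    51,375.00    29,803.4898   178,820.9387   1,251,746.5706
  Σ                 35,083.0894   193,704.8475   1,319,037.2994
P = 35,083.0894.
Convexity = Σ t(t+1)·PV / [P·(1+y)²] = 1,319,037.2994 / (35,083.0894 × 1.199025) = 31.35675.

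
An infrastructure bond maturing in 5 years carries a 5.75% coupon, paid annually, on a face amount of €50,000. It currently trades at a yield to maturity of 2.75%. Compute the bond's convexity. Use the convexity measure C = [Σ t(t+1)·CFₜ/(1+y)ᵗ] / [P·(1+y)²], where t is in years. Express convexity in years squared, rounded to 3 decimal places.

24.801

With y = 0.0275:
  t   CF        PV=CF/(1+0.0275)^t    t·PV        t(t+1)·PV
  1     2,875.00     2,798.0535     2,798.0535       5,596.1071
  2     2,875.00     2,723.1665     5,446.3329      16,338.9987
  3     2,875.00     2,650.2837     7,950.8510      31,803.4038
  4     2,875.00     2,579.3515    10,317.4059      51,587.0297
  5    52,875.00    46,168.0177   230,840.0884   1,385,040.5305
  Σ                 56,918.8728   257,352.7317   1,490,366.0697
P = 56,918.8728.
Convexity = Σ t(t+1)·PV / [P·(1+y)²] = 1,490,366.0697 / (56,918.8728 × 1.055756) = 24.80122.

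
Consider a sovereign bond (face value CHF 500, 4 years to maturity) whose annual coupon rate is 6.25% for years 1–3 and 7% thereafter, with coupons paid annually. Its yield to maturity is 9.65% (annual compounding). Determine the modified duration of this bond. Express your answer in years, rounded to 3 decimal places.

3.320 years

Periodic yield y = 0.0965. First find Macaulay duration:
  t   CF        PV=CF/(1+0.0965)^t    t·PV
  1        31.25        28.4998        28.4998
  2        31.25        25.9916        51.9832
  3        31.25        23.7041        71.1124
  4       535.00       370.1001     1,480.4005
  Σ                    448.2956     1,631.9959
P = 448.2956; Macaulay duration = 1,631.9959 / 448.2956 = 3.64045 years.
Modified duration = D_Mac / (1 + y) = 3.64045 / 1.0965 = 3.32006 years.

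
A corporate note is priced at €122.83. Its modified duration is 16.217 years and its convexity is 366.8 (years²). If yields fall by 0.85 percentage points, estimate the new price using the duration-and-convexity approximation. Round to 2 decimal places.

€141.39

Duration effect: -D_mod·Δy = -16.217 × (-0.0085) = +0.1378445
Convexity effect: ½·C·(Δy)² = 0.5 × 366.8 × (-0.0085)² = +0.01325065
ΔP/P ≈ +0.1378445 + 0.01325065 = +0.15109515
New price ≈ 122.83 × (1 + 0.15109515) = 141.3890172745.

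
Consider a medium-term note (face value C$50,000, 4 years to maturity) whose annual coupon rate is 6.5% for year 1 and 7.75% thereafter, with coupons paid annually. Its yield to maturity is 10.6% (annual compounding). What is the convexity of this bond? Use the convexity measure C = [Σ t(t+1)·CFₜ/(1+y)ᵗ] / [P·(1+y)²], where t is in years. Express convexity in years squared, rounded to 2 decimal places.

14.17

With y = 0.106:
  t   CF        PV=CF/(1+0.106)^t    t·PV        t(t+1)·PV
  1     3,250.00     2,938.5172     2,938.5172       5,877.0344
  2     3,875.00     3,167.8270     6,335.6540      19,006.9619
  3     3,875.00     2,864.2197     8,592.6591      34,370.6363
  4    53,875.00    36,005.3283   144,021.3132     720,106.5661
  Σ                 44,975.8922   161,888.1434     779,361.1986
P = 44,975.8922.
Convexity = Σ t(t+1)·PV / [P·(1+y)²] = 779,361.1986 / (44,975.8922 × 1.223236) = 14.16605.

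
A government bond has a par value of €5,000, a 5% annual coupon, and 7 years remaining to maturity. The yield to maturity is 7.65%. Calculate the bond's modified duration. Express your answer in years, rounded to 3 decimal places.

Periodic yield y = 0.0765. First find Macaulay duration:
  t   CF        PV=CF/(1+0.0765)^t    t·PV
  1       250.00       232.2341       232.2341
  2       250.00       215.7307       431.4614
  3       250.00       200.4001       601.2003
  4       250.00       186.1589       744.6357
  5       250.00       172.9298       864.6490
  6       250.00       160.6408       963.8447
  7     5,250.00     3,133.7263    21,936.0842
  Σ                  4,301.8207    25,774.1093
P = 4,301.8207; Macaulay duration = 25,774.1093 / 4,301.8207 = 5.99144 years.
Modified duration = D_Mac / (1 + y) = 5.99144 / 1.0765 = 5.56567 years.

5.566 years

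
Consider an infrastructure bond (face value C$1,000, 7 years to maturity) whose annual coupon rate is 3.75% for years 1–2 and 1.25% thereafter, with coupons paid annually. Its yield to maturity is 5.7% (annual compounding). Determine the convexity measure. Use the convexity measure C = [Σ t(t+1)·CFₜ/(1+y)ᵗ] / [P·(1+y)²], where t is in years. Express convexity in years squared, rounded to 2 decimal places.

With y = 0.057:
  t   CF        PV=CF/(1+0.057)^t    t·PV        t(t+1)·PV
  1        37.50        35.4778        35.4778          70.9555
  2        37.50        33.5646        67.1292         201.3875
  3        12.50        10.5849        31.7546         127.0183
  4        12.50        10.0141        40.0562         200.2811
  5        12.50         9.4740        47.3702         284.2211
  6        12.50         8.9631        53.7788         376.4518
  7     1,012.50       686.8630     4,808.0410      38,464.3279
  Σ                    794.9414     5,083.6077      39,724.6433
P = 794.9414.
Convexity = Σ t(t+1)·PV / [P·(1+y)²] = 39,724.6433 / (794.9414 × 1.117249) = 44.72753.

44.73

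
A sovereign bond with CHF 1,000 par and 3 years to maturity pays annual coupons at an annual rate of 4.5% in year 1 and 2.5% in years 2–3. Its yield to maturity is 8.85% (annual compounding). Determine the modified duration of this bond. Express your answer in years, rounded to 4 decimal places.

Periodic yield y = 0.0885. First find Macaulay duration:
  t   CF        PV=CF/(1+0.0885)^t    t·PV
  1        45.00        41.3413        41.3413
  2        25.00        21.1000        42.2001
  3     1,025.00       794.7647     2,384.2941
  Σ                    857.2060     2,467.8354
P = 857.2060; Macaulay duration = 2,467.8354 / 857.2060 = 2.87893 years.
Modified duration = D_Mac / (1 + y) = 2.87893 / 1.0885 = 2.64486 years.

2.6449 years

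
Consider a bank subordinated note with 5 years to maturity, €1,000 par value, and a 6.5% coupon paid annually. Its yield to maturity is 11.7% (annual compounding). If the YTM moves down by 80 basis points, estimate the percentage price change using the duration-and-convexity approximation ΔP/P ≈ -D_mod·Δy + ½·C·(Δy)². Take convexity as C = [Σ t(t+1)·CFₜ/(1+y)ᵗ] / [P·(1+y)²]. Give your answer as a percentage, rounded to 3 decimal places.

+3.182%

With y = 0.117:
  t   CF        PV=CF/(1+0.117)^t    t·PV        t(t+1)·PV
  1        65.00        58.1916        58.1916         116.3832
  2        65.00        52.0963       104.1926         312.5779
  3        65.00        46.6395       139.9185         559.6739
  4        65.00        41.7542       167.0170         835.0850
  5     1,065.00       612.4685     3,062.3424      18,374.0544
  Σ                    811.1501     3,531.6621      20,197.7743
P = 811.1501; D_Mac = 4.35389 yrs; D_mod = 3.89785 yrs; C = 19.95703.
Duration effect: -3.89785 × (-0.008) = +0.031183
Convexity effect: 0.5 × 19.95703 × (-0.008)² = +0.0006386
ΔP/P ≈ +0.031183 + 0.0006386 = +0.031821 = +3.1821%.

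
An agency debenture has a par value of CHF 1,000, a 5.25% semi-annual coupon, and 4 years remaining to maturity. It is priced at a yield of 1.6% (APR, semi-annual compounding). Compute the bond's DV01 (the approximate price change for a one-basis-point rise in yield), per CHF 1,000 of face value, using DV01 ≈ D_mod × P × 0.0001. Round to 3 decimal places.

CHF 0.417

Periodic yield y = 0.008.
  t   CF        PV=CF/(1+0.008)^t    t·PV
  1        26.25        26.0417        26.0417
  2        26.25        25.8350        51.6700
  3        26.25        25.6299        76.8898
  4        26.25        25.4265       101.7061
  5        26.25        25.2247       126.1237
  6        26.25        25.0245       150.1472
  7        26.25        24.8259       173.7815
  8     1,026.25       962.8728     7,702.9823
  Σ                  1,140.8811     8,409.3424
P = 1,140.8811; D_Mac = 7.37092 half-year periods = 3.68546 yrs; D_mod = 3.65621 yrs.
DV01 ≈ 3.65621 × 1,140.8811 × 0.0001 = 0.417130.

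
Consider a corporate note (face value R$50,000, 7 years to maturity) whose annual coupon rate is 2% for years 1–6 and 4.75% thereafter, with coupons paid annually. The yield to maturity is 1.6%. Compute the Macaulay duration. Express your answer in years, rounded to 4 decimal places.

Periodic yield y = 0.016. Discount each cash flow and weight by its year:
  t   CF        PV=CF/(1+0.016)^t    t·PV
  1     1,000.00       984.2520       984.2520
  2     1,000.00       968.7519     1,937.5039
  3     1,000.00       953.4960     2,860.4880
  4     1,000.00       938.4803     3,753.9213
  5     1,000.00       923.7011     4,618.5055
  6     1,000.00       909.1546     5,454.9277
  7    52,375.00    46,867.0999   328,069.6991
  Σ                 52,544.9358   347,679.2975
Price P = Σ PV = 52,544.9358.
Macaulay duration = Σ(t·PV) / P = 347,679.2975 / 52,544.9358 = 6.61680 years.

6.6168 years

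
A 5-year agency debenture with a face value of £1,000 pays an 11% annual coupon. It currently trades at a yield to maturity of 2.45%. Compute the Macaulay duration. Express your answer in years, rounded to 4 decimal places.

Periodic yield y = 0.0245. Discount each cash flow and weight by its year:
  t   CF        PV=CF/(1+0.0245)^t    t·PV
  1       110.00       107.3694       107.3694
  2       110.00       104.8018       209.6036
  3       110.00       102.2956       306.8867
  4       110.00        99.8493       399.3970
  5     1,110.00       983.4746     4,917.3732
  Σ                  1,397.7907     5,940.6300
Price P = Σ PV = 1,397.7907.
Macaulay duration = Σ(t·PV) / P = 5,940.6300 / 1,397.7907 = 4.25001 years.

4.2500 years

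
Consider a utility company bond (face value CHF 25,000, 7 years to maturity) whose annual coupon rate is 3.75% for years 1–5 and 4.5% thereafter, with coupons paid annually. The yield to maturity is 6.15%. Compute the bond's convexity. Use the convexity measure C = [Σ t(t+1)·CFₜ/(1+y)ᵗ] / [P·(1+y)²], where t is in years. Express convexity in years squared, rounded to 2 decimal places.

With y = 0.0615:
  t   CF        PV=CF/(1+0.0615)^t    t·PV        t(t+1)·PV
  1       937.50       883.1842       883.1842       1,766.3683
  2       937.50       832.0152     1,664.0305       4,992.0914
  3       937.50       783.8109     2,351.4326       9,405.7304
  4       937.50       738.3993     2,953.5972      14,767.9862
  5       937.50       695.6188     3,478.0938      20,868.5627
  6     1,125.00       786.3801     4,718.2808      33,027.9655
  7    26,125.00    17,203.4801   120,424.3607     963,394.8860
  Σ                 21,922.8886   136,472.9798   1,048,223.5906
P = 21,922.8886.
Convexity = Σ t(t+1)·PV / [P·(1+y)²] = 1,048,223.5906 / (21,922.8886 × 1.126782) = 42.43421.

42.43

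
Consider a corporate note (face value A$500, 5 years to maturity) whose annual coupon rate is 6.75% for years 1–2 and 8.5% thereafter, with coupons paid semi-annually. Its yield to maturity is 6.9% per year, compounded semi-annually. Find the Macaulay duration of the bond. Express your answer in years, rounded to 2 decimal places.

4.30 years

Periodic yield y = 0.0345. Discount each cash flow and weight by its period:
  t   CF        PV=CF/(1+0.0345)^t    t·PV
  1       16.875        16.3122        16.3122
  2       16.875        15.7682        31.5364
  3       16.875        15.2424        45.7271
  4       16.875        14.7340        58.9362
  5       21.250        17.9352        89.6760
  6       21.250        17.3371       104.0225
  7       21.250        16.7589       117.3123
  8       21.250        16.2000       129.6000
  9       21.250        15.6597       140.9376
  10     521.250       371.3138     3,713.1382
  Σ                    517.2616     4,447.1986
Price P = Σ PV = 517.2616.
Macaulay duration = Σ(t·PV) / P = 4,447.1986 / 517.2616 = 8.59758 half-year periods.
In years: 8.59758 / 2 = 4.29879 years.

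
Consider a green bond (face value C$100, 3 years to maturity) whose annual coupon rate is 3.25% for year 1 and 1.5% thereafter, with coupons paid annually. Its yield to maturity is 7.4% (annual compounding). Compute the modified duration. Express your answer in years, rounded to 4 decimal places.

2.7139 years

Periodic yield y = 0.074. First find Macaulay duration:
  t   CF        PV=CF/(1+0.074)^t    t·PV
  1         3.25         3.0261         3.0261
  2         1.50         1.3004         2.6008
  3       101.50        81.9319       245.7958
  Σ                     86.2584       251.4227
P = 86.2584; Macaulay duration = 251.4227 / 86.2584 = 2.91476 years.
Modified duration = D_Mac / (1 + y) = 2.91476 / 1.074 = 2.71393 years.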